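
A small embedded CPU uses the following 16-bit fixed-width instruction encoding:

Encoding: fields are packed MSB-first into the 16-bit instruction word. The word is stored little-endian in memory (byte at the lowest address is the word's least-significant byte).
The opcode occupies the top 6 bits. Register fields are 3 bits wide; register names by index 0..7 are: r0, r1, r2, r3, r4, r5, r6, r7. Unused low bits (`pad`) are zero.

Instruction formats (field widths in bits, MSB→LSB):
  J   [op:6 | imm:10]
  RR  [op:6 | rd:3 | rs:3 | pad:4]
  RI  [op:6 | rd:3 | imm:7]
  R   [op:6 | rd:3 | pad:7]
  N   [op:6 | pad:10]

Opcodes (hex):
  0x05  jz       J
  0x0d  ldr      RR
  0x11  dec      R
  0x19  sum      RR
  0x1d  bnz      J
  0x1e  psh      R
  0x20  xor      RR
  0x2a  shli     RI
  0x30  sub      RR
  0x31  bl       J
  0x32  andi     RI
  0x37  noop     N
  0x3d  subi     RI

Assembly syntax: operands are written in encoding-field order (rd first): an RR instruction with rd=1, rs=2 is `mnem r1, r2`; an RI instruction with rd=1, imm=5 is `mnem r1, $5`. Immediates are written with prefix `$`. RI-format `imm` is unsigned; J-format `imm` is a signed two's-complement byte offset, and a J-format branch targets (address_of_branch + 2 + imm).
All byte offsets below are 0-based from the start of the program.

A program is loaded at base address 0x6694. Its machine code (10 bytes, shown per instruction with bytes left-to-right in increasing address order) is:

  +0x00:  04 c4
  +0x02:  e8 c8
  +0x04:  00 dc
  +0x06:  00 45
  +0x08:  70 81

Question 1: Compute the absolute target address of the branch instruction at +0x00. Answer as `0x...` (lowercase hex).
0x669a

+0x00: 04 c4 ⇒ word 0xc404 (little)
  op=0xc404>>10=0x31 ⇒ bl (J)
  [9:0] imm=4 = $4
  target = base 0x6694 + off 0x00 + 2 + imm 4 = 0x669a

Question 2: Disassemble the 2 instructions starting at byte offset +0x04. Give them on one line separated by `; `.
noop; dec r2

[04] 00 dc → 0xdc00
  op=0xdc00>>10=0x37 ⇒ noop (N)
[06] 00 45 → 0x4500
  op=0x4500>>10=0x11 ⇒ dec (R)
  [9:7] rd=2 = r2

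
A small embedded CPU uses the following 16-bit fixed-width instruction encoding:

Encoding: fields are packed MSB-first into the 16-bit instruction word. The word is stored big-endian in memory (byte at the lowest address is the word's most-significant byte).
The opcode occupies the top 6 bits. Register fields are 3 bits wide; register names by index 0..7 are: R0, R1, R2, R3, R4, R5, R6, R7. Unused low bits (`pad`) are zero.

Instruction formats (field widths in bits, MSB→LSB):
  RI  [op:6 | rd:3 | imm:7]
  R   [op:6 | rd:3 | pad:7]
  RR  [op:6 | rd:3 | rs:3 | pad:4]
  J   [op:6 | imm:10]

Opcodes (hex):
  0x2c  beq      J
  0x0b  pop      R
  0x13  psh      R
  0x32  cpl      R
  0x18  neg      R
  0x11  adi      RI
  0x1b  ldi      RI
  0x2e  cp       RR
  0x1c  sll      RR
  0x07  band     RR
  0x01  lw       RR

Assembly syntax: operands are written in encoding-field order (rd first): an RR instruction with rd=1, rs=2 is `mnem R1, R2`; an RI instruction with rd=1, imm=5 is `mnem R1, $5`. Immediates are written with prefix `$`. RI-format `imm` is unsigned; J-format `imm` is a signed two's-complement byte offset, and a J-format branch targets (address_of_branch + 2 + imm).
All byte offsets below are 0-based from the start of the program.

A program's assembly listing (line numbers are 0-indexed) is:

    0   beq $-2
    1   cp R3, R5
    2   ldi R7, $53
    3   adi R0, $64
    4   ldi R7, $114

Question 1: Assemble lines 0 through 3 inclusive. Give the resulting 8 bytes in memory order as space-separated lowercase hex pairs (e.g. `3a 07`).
L0: beq op=0x2c:6|imm=-2:10 ⇒ 0xb3fe ⇒ big b3 fe
L1: cp op=0x2e:6|rd=3:3|rs=5:3|pad=0:4 ⇒ 0xb9d0 ⇒ big b9 d0
L2: ldi op=0x1b:6|rd=7:3|imm=53:7 ⇒ 0x6fb5 ⇒ big 6f b5
L3: adi op=0x11:6|rd=0:3|imm=64:7 ⇒ 0x4440 ⇒ big 44 40

b3 fe b9 d0 6f b5 44 40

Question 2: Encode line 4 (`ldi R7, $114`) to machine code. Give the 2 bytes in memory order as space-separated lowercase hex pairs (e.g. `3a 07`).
6f f2

4. ldi fields op=0x1b:6|rd=7:3|imm=114:7 → word 6ff2h → 6f f2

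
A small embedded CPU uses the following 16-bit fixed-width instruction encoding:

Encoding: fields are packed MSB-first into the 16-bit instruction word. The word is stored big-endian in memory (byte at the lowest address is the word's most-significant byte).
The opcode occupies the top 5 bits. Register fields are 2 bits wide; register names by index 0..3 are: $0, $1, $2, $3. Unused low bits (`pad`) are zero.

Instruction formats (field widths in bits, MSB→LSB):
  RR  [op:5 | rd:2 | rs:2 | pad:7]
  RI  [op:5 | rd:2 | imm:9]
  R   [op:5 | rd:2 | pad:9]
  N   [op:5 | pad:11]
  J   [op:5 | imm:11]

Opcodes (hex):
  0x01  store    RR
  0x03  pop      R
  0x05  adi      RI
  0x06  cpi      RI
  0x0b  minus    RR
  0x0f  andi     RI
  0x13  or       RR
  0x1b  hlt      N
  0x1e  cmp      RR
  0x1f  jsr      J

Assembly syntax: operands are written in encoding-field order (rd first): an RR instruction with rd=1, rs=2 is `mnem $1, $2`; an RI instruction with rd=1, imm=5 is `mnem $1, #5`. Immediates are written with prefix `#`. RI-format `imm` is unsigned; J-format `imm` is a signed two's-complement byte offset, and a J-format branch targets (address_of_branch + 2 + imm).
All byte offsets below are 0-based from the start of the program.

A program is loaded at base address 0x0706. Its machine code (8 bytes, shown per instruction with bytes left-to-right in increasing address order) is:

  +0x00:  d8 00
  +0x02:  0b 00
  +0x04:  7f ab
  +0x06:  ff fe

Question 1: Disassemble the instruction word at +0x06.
+0x06: ff fe ⇒ word 0xfffe (big)
  top 5b → 0x1f → jsr [J]
  imm: (w>>0)&0x7ff=0x7fe (s11→-2) → #-2

jsr #-2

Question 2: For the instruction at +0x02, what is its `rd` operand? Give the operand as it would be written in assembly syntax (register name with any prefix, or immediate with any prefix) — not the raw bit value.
$1

+0x02: 0b 00 ⇒ word 0x0b00 (big)
  opcode bits[15:11]=0x1: store/RR
  rd: (w>>9)&0x3=0x1 → $1
  rs: (w>>7)&0x3=0x2 → $2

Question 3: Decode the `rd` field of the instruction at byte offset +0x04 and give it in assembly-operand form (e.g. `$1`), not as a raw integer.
@+04  big-endian(7f ab) = 0x7fab
  top 5b → 0xf → andi [RI]
  rd@[10:9]=0x3 ⇒ $3
  imm@[8:0]=0x1ab ⇒ #427

$3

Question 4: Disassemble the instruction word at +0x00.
hlt

off 0x00: read d8 00 as big → 0xd800
  top 5b → 0x1b → hlt [N]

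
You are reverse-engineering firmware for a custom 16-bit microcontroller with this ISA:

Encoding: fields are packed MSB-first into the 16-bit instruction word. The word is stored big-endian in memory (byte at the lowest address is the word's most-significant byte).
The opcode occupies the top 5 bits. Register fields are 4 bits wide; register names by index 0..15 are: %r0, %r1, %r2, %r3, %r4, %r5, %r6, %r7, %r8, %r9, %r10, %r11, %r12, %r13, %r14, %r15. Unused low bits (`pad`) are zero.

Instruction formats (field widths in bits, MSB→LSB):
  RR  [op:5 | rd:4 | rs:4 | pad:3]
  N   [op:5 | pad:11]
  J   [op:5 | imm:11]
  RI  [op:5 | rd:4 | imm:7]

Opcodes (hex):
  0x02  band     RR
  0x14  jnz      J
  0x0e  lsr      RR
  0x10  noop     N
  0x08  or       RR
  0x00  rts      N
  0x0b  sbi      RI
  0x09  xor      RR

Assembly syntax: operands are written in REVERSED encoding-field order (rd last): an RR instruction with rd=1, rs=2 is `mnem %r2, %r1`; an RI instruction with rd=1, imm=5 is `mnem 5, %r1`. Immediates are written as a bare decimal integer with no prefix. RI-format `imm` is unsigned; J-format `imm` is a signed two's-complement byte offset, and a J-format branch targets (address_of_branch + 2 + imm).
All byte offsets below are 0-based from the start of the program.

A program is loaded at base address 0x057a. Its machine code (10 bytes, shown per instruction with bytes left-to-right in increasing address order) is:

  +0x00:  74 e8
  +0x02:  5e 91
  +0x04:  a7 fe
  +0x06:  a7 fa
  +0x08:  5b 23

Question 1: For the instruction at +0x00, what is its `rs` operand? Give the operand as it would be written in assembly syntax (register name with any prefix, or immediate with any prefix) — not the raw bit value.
[00] 74 e8 → 0x74e8
  opcode bits[15:11]=0xe: lsr/RR
  [10:7] rd=9 = %r9
  [6:3] rs=13 = %r13

%r13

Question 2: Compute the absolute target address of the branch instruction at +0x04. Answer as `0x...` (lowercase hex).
+0x04: a7 fe ⇒ word 0xa7fe (big)
  top 5b → 0x14 → jnz [J]
  imm@[10:0]=0x7fe (s11→-2) ⇒ -2
  target = base 0x057a + off 0x04 + 2 + imm -2 = 0x057e

0x057e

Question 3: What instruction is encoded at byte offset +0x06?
@+06  big-endian(a7 fa) = 0xa7fa
  top 5b → 0x14 → jnz [J]
  imm: (w>>0)&0x7ff=0x7fa (s11→-6) → -6

jnz -6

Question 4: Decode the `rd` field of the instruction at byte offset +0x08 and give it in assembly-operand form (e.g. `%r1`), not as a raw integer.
@+08  big-endian(5b 23) = 0x5b23
  opcode bits[15:11]=0xb: sbi/RI
  [10:7] rd=6 = %r6
  [6:0] imm=35 = 35

%r6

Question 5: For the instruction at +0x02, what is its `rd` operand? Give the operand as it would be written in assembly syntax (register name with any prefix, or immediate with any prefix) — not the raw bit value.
+0x02: 5e 91 ⇒ word 0x5e91 (big)
  opcode bits[15:11]=0xb: sbi/RI
  [10:7] rd=13 = %r13
  [6:0] imm=17 = 17

%r13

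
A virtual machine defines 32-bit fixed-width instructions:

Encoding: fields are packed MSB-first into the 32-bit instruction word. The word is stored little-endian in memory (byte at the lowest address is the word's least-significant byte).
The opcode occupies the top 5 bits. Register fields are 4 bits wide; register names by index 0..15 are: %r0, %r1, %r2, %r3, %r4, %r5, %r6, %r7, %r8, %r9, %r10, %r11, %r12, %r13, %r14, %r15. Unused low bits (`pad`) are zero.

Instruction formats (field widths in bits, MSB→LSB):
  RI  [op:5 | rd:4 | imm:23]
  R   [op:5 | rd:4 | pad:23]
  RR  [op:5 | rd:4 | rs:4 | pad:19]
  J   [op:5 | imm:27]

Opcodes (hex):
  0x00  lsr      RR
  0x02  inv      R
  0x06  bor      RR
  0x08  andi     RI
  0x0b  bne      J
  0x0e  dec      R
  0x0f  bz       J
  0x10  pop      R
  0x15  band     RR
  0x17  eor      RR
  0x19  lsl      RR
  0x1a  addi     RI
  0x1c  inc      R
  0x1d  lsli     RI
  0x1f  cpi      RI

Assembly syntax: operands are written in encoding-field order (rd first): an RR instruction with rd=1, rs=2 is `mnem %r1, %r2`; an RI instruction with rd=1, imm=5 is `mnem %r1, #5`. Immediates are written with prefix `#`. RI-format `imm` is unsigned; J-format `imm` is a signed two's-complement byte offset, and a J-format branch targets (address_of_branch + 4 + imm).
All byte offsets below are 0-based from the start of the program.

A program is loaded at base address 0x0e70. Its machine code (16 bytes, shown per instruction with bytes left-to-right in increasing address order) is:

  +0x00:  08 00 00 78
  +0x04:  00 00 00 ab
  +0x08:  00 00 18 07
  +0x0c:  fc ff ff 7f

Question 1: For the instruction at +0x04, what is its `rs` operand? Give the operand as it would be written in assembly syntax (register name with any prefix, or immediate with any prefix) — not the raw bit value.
%r0

@+04  little-endian(00 00 00 ab) = 0xab000000
  op=0xab000000>>27=0x15 ⇒ band (RR)
  rd: (w>>23)&0xf=0x6 → %r6
  rs: (w>>19)&0xf=0x0 → %r0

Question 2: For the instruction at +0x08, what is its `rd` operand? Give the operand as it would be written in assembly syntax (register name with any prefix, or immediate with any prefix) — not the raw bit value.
@+08  little-endian(00 00 18 07) = 0x07180000
  opcode bits[31:27]=0x0: lsr/RR
  [26:23] rd=14 = %r14
  [22:19] rs=3 = %r3

%r14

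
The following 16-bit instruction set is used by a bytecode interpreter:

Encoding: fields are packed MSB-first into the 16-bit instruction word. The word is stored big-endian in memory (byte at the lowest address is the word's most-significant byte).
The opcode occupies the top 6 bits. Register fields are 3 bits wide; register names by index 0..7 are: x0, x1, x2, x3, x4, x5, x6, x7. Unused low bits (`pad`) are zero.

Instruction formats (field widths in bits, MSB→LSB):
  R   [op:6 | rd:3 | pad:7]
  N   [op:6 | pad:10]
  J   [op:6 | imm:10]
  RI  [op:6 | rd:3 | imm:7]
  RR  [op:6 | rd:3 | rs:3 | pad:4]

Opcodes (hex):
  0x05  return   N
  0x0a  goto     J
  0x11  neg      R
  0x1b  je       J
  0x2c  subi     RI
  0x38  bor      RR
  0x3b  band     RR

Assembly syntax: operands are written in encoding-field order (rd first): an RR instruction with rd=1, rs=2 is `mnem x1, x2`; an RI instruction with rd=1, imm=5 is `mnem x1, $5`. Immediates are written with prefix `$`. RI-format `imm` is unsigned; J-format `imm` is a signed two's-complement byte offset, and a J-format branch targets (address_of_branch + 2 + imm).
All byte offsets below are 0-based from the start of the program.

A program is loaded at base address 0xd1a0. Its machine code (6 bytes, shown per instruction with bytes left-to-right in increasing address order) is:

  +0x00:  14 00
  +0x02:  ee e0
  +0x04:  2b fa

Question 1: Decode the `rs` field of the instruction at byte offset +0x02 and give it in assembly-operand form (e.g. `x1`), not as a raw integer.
+0x02: ee e0 ⇒ word 0xeee0 (big)
  op=0xeee0>>10=0x3b ⇒ band (RR)
  rd: (w>>7)&0x7=0x5 → x5
  rs: (w>>4)&0x7=0x6 → x6

x6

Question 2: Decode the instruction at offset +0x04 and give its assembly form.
+0x04: 2b fa ⇒ word 0x2bfa (big)
  top 6b → 0xa → goto [J]
  [9:0] imm=1018 (s10→-6) = $-6

goto $-6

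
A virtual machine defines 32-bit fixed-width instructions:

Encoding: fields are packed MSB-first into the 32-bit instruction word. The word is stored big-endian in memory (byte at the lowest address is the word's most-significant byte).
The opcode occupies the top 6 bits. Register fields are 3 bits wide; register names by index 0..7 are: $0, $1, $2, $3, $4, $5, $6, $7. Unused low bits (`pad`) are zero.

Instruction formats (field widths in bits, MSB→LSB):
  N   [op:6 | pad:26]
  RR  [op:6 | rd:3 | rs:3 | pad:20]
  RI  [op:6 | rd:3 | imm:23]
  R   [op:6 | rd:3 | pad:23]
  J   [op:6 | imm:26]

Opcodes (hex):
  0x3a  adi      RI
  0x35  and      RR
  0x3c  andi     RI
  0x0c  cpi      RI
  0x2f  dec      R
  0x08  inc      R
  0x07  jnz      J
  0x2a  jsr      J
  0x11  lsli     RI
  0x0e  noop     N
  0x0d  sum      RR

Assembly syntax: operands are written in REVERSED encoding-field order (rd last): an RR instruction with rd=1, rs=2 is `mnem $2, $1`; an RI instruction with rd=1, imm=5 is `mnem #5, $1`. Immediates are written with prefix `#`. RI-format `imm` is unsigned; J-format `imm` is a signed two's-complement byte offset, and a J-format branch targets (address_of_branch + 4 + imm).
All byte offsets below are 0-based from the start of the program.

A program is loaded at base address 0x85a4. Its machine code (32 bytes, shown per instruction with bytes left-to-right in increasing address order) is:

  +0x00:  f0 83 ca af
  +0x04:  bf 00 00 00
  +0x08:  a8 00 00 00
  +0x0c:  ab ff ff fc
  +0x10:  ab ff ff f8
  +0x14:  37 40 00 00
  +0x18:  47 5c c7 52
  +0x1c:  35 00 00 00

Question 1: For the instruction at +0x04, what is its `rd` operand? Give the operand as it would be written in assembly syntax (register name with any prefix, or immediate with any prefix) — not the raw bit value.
+0x04: bf 00 00 00 ⇒ word 0xbf000000 (big)
  top 6b → 0x2f → dec [R]
  rd: (w>>23)&0x7=0x6 → $6

$6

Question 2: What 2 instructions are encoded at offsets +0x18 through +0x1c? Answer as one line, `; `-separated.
+0x18: 47 5c c7 52 ⇒ word 0x475cc752 (big)
  top 6b → 0x11 → lsli [RI]
  rd: (w>>23)&0x7=0x6 → $6
  imm: (w>>0)&0x7fffff=0x5cc752 → #6080338
+0x1c: 35 00 00 00 ⇒ word 0x35000000 (big)
  top 6b → 0xd → sum [RR]
  rd: (w>>23)&0x7=0x2 → $2
  rs: (w>>20)&0x7=0x0 → $0

lsli #6080338, $6; sum $0, $2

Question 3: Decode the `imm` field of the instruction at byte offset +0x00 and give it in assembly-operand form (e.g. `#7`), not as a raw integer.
+0x00: f0 83 ca af ⇒ word 0xf083caaf (big)
  opcode bits[31:26]=0x3c: andi/RI
  rd: (w>>23)&0x7=0x1 → $1
  imm: (w>>0)&0x7fffff=0x3caaf → #248495

#248495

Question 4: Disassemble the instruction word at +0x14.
sum $4, $6

+0x14: 37 40 00 00 ⇒ word 0x37400000 (big)
  op=0x37400000>>26=0xd ⇒ sum (RR)
  [25:23] rd=6 = $6
  [22:20] rs=4 = $4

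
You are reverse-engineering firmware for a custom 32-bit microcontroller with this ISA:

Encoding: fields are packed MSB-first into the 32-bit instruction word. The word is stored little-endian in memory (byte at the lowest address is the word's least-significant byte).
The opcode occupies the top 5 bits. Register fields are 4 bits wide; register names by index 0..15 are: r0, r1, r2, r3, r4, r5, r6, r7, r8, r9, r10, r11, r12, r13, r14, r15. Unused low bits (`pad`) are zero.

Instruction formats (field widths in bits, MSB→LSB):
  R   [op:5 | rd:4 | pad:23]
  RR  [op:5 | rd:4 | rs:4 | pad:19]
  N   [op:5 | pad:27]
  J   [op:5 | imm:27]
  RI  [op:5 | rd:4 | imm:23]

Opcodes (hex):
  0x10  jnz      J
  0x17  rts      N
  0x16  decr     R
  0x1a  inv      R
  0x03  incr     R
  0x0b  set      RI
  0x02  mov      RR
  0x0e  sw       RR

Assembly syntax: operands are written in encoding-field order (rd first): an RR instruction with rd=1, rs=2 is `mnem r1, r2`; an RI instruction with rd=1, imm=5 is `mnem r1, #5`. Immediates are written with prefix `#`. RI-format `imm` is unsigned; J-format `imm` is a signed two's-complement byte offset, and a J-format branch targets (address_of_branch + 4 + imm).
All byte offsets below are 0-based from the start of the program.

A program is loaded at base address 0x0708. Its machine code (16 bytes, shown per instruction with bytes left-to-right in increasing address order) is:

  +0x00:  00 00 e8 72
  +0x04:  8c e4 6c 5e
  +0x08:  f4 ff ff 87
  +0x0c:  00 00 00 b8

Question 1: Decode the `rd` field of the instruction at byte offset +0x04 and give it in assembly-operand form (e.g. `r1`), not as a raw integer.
r12

[04] 8c e4 6c 5e → 0x5e6ce48c
  opcode bits[31:27]=0xb: set/RI
  rd: (w>>23)&0xf=0xc → r12
  imm: (w>>0)&0x7fffff=0x6ce48c → #7136396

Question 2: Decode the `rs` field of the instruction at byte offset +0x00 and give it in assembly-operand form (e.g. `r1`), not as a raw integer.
r13

@+00  little-endian(00 00 e8 72) = 0x72e80000
  opcode bits[31:27]=0xe: sw/RR
  rd@[26:23]=0x5 ⇒ r5
  rs@[22:19]=0xd ⇒ r13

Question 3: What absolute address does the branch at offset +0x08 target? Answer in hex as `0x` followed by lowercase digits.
0x0708

[08] f4 ff ff 87 → 0x87fffff4
  top 5b → 0x10 → jnz [J]
  imm: (w>>0)&0x7ffffff=0x7fffff4 (s27→-12) → #-12
  target = base 0x0708 + off 0x08 + 4 + imm -12 = 0x0708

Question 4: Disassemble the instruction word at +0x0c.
rts

@+0c  little-endian(00 00 00 b8) = 0xb8000000
  top 5b → 0x17 → rts [N]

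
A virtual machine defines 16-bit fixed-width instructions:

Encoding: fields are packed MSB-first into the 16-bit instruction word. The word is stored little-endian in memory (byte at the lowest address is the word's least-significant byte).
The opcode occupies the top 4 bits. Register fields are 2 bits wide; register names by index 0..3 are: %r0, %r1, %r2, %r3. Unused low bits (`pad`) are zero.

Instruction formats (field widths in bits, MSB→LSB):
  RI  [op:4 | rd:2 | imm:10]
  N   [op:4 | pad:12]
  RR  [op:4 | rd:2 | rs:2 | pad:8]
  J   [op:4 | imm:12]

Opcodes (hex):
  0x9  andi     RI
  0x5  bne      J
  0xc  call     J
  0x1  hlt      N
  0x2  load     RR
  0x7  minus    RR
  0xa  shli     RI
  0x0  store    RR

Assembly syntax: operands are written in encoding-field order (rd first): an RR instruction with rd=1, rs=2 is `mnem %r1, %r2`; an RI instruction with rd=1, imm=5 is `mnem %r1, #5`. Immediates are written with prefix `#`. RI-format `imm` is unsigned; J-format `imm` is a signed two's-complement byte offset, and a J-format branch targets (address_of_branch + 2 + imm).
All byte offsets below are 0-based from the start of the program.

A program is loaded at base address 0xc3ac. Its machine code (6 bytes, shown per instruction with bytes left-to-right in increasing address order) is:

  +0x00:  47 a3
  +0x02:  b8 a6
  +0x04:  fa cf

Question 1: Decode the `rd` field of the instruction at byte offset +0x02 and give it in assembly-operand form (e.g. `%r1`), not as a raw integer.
@+02  little-endian(b8 a6) = 0xa6b8
  op=0xa6b8>>12=0xa ⇒ shli (RI)
  rd@[11:10]=0x1 ⇒ %r1
  imm@[9:0]=0x2b8 ⇒ #696

%r1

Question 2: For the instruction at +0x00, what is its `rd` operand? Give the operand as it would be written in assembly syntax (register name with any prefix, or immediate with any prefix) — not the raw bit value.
%r0

@+00  little-endian(47 a3) = 0xa347
  opcode bits[15:12]=0xa: shli/RI
  rd@[11:10]=0x0 ⇒ %r0
  imm@[9:0]=0x347 ⇒ #839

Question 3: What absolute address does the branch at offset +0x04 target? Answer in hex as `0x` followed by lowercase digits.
0xc3ac

+0x04: fa cf ⇒ word 0xcffa (little)
  op=0xcffa>>12=0xc ⇒ call (J)
  imm@[11:0]=0xffa (s12→-6) ⇒ #-6
  target = base 0xc3ac + off 0x04 + 2 + imm -6 = 0xc3ac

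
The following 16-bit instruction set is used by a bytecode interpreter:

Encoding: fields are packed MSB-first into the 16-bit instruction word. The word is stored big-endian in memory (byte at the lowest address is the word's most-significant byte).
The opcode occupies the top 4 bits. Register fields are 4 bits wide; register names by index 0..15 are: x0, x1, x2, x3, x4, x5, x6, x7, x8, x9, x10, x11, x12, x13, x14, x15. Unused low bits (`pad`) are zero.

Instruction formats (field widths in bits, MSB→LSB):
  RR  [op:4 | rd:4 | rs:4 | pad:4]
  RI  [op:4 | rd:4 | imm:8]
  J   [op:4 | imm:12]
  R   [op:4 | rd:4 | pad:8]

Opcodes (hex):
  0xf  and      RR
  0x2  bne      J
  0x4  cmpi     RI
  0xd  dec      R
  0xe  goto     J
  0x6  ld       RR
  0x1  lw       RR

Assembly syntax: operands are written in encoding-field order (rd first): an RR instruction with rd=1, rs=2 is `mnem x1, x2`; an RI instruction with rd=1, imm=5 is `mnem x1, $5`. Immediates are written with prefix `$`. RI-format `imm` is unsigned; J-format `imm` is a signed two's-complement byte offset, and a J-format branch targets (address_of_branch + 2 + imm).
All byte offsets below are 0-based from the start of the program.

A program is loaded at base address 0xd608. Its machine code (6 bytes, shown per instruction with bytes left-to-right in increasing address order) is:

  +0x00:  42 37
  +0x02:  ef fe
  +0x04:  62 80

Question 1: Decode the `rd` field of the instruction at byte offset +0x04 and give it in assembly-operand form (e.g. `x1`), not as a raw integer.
x2

off 0x04: read 62 80 as big → 0x6280
  top 4b → 0x6 → ld [RR]
  rd@[11:8]=0x2 ⇒ x2
  rs@[7:4]=0x8 ⇒ x8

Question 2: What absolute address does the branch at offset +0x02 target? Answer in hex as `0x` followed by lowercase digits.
[02] ef fe → 0xeffe
  op=0xeffe>>12=0xe ⇒ goto (J)
  [11:0] imm=4094 (s12→-2) = $-2
  target = base 0xd608 + off 0x02 + 2 + imm -2 = 0xd60a

0xd60a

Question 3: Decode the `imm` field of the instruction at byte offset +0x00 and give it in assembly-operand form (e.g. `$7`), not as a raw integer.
off 0x00: read 42 37 as big → 0x4237
  top 4b → 0x4 → cmpi [RI]
  [11:8] rd=2 = x2
  [7:0] imm=55 = $55

$55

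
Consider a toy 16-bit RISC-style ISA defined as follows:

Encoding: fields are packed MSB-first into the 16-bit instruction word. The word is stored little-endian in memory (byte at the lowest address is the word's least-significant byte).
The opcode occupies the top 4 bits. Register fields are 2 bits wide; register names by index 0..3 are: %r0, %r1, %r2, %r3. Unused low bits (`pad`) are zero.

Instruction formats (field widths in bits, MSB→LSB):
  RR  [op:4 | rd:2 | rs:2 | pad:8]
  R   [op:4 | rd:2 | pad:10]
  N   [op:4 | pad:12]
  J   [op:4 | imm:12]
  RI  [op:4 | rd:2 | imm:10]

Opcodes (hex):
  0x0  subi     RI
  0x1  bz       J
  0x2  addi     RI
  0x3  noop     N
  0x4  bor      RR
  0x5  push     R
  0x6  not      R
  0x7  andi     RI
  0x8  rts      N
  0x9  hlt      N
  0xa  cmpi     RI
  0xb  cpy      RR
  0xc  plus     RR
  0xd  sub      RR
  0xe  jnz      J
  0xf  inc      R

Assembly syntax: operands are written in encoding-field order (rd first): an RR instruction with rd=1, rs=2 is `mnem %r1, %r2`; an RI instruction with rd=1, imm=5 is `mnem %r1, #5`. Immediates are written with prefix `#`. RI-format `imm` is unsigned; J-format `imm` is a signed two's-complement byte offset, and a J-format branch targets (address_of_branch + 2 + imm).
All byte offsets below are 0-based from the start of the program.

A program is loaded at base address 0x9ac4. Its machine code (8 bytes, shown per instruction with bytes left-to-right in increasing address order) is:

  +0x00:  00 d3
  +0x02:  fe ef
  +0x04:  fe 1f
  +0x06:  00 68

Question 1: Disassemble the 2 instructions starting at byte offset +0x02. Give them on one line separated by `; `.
@+02  little-endian(fe ef) = 0xeffe
  opcode bits[15:12]=0xe: jnz/J
  [11:0] imm=4094 (s12→-2) = #-2
@+04  little-endian(fe 1f) = 0x1ffe
  opcode bits[15:12]=0x1: bz/J
  [11:0] imm=4094 (s12→-2) = #-2

jnz #-2; bz #-2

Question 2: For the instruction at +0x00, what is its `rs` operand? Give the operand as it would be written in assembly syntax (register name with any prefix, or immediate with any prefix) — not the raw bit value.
%r3

+0x00: 00 d3 ⇒ word 0xd300 (little)
  opcode bits[15:12]=0xd: sub/RR
  rd: (w>>10)&0x3=0x0 → %r0
  rs: (w>>8)&0x3=0x3 → %r3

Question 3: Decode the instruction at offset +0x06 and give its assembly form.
@+06  little-endian(00 68) = 0x6800
  opcode bits[15:12]=0x6: not/R
  rd: (w>>10)&0x3=0x2 → %r2

not %r2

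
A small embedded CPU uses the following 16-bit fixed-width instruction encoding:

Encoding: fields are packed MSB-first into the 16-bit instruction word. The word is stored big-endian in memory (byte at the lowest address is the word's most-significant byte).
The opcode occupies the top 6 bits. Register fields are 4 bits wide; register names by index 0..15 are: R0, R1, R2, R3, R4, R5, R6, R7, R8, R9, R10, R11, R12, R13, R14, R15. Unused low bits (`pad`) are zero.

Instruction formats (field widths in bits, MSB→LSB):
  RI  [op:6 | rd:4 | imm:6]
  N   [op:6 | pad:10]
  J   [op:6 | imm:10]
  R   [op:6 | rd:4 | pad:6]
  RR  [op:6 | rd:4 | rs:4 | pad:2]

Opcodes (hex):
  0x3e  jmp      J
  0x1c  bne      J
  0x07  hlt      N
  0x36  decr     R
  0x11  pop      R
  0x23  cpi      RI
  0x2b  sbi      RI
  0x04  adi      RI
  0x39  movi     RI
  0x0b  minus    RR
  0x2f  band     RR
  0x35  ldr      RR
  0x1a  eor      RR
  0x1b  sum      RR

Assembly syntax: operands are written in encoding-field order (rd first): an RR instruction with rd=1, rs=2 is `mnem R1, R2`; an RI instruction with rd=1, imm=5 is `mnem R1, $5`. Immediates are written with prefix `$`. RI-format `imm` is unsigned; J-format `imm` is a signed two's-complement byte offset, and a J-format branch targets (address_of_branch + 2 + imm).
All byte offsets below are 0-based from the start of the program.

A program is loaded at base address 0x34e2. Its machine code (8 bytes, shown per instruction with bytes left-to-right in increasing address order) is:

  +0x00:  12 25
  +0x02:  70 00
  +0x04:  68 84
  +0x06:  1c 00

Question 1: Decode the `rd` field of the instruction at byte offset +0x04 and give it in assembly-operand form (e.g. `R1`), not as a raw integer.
R2

[04] 68 84 → 0x6884
  top 6b → 0x1a → eor [RR]
  rd@[9:6]=0x2 ⇒ R2
  rs@[5:2]=0x1 ⇒ R1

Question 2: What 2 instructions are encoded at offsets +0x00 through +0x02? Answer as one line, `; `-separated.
adi R8, $37; bne $0

[00] 12 25 → 0x1225
  opcode bits[15:10]=0x4: adi/RI
  rd: (w>>6)&0xf=0x8 → R8
  imm: (w>>0)&0x3f=0x25 → $37
[02] 70 00 → 0x7000
  opcode bits[15:10]=0x1c: bne/J
  imm: (w>>0)&0x3ff=0x0 → $0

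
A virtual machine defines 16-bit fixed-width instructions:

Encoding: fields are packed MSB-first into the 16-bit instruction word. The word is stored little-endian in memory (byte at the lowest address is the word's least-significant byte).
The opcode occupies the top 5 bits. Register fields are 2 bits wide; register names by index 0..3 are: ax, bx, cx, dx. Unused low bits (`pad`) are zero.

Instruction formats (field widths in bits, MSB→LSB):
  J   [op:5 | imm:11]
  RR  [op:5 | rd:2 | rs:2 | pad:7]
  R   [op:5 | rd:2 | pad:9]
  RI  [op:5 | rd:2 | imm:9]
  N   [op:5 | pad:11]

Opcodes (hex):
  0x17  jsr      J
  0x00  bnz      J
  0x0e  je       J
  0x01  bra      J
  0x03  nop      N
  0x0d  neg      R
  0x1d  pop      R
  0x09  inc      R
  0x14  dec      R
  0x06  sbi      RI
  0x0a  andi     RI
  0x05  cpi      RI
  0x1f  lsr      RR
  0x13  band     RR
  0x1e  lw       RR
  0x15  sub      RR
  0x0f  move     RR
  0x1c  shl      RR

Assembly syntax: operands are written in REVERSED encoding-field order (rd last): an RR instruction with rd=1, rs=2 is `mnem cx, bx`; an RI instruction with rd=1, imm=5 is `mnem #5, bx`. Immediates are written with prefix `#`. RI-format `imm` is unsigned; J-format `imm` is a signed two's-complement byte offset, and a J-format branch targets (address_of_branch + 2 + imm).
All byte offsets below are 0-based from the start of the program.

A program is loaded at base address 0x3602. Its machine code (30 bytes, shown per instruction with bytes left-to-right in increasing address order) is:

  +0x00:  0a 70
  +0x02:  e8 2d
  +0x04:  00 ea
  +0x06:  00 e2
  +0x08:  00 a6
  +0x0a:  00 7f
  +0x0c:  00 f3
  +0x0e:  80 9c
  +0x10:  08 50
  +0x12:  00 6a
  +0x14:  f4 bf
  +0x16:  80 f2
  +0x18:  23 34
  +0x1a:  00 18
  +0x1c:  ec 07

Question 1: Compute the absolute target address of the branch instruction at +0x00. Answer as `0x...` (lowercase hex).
0x360e

[00] 0a 70 → 0x700a
  top 5b → 0xe → je [J]
  [10:0] imm=10 = #10
  target = base 0x3602 + off 0x00 + 2 + imm 10 = 0x360e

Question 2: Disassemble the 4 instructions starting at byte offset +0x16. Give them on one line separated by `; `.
lw bx, bx; sbi #35, cx; nop; bnz #-20

off 0x16: read 80 f2 as little → 0xf280
  op=0xf280>>11=0x1e ⇒ lw (RR)
  [10:9] rd=1 = bx
  [8:7] rs=1 = bx
off 0x18: read 23 34 as little → 0x3423
  op=0x3423>>11=0x6 ⇒ sbi (RI)
  [10:9] rd=2 = cx
  [8:0] imm=35 = #35
off 0x1a: read 00 18 as little → 0x1800
  op=0x1800>>11=0x3 ⇒ nop (N)
off 0x1c: read ec 07 as little → 0x07ec
  op=0x07ec>>11=0x0 ⇒ bnz (J)
  [10:0] imm=2028 (s11→-20) = #-20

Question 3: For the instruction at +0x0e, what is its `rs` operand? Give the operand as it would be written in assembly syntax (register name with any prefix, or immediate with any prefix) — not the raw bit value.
bx

off 0x0e: read 80 9c as little → 0x9c80
  opcode bits[15:11]=0x13: band/RR
  rd@[10:9]=0x2 ⇒ cx
  rs@[8:7]=0x1 ⇒ bx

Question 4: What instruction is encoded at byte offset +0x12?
+0x12: 00 6a ⇒ word 0x6a00 (little)
  op=0x6a00>>11=0xd ⇒ neg (R)
  [10:9] rd=1 = bx

neg bx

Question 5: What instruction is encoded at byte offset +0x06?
shl ax, bx

@+06  little-endian(00 e2) = 0xe200
  opcode bits[15:11]=0x1c: shl/RR
  rd@[10:9]=0x1 ⇒ bx
  rs@[8:7]=0x0 ⇒ ax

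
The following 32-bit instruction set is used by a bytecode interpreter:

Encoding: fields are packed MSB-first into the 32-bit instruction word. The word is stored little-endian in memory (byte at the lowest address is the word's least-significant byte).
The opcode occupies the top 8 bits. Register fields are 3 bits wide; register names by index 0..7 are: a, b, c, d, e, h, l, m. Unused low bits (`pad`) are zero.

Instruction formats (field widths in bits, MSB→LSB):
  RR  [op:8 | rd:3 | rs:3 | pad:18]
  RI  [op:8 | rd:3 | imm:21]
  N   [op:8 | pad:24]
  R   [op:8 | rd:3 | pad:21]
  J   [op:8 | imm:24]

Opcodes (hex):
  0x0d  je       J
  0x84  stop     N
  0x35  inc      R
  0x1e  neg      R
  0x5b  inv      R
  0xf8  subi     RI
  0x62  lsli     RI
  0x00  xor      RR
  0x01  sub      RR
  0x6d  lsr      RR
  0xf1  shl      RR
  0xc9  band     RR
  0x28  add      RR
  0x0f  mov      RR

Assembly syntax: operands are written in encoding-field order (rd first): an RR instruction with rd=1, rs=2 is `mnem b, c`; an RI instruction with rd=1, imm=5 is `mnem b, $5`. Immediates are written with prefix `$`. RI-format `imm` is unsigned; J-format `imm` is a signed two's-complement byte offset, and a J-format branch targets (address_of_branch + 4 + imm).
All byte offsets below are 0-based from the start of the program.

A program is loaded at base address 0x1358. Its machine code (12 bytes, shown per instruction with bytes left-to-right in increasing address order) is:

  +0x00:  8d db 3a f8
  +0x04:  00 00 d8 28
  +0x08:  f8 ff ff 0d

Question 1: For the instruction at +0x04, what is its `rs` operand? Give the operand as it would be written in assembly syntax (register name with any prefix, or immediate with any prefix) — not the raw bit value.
l

@+04  little-endian(00 00 d8 28) = 0x28d80000
  op=0x28d80000>>24=0x28 ⇒ add (RR)
  [23:21] rd=6 = l
  [20:18] rs=6 = l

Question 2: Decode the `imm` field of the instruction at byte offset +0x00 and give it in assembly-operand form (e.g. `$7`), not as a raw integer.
+0x00: 8d db 3a f8 ⇒ word 0xf83adb8d (little)
  op=0xf83adb8d>>24=0xf8 ⇒ subi (RI)
  rd: (w>>21)&0x7=0x1 → b
  imm: (w>>0)&0x1fffff=0x1adb8d → $1760141

$1760141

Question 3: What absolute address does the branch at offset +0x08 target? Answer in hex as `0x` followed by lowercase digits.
0x135c

[08] f8 ff ff 0d → 0x0dfffff8
  top 8b → 0xd → je [J]
  imm@[23:0]=0xfffff8 (s24→-8) ⇒ $-8
  target = base 0x1358 + off 0x08 + 4 + imm -8 = 0x135c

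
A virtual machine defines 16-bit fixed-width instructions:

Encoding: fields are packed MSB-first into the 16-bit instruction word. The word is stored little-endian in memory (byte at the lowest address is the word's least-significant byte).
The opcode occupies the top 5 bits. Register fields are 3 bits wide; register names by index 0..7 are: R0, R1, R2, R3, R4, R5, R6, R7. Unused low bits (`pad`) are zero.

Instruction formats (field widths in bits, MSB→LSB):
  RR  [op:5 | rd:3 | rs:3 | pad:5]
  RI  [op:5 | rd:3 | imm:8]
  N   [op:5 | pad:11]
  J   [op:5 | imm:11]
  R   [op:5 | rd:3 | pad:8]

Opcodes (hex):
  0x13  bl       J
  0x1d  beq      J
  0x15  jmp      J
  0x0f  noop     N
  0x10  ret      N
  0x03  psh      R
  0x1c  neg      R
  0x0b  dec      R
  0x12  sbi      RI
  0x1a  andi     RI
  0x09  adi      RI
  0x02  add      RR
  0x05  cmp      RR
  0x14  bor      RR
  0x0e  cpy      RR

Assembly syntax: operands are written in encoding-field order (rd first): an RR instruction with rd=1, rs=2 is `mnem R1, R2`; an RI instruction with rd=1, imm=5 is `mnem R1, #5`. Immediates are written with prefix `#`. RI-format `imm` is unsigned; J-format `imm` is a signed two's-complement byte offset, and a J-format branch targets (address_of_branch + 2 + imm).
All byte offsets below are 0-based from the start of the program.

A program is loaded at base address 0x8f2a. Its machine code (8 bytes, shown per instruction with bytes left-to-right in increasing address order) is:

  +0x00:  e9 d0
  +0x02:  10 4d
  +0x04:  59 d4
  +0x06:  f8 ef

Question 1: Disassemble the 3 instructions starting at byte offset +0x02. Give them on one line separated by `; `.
off 0x02: read 10 4d as little → 0x4d10
  top 5b → 0x9 → adi [RI]
  rd@[10:8]=0x5 ⇒ R5
  imm@[7:0]=0x10 ⇒ #16
off 0x04: read 59 d4 as little → 0xd459
  top 5b → 0x1a → andi [RI]
  rd@[10:8]=0x4 ⇒ R4
  imm@[7:0]=0x59 ⇒ #89
off 0x06: read f8 ef as little → 0xeff8
  top 5b → 0x1d → beq [J]
  imm@[10:0]=0x7f8 (s11→-8) ⇒ #-8

adi R5, #16; andi R4, #89; beq #-8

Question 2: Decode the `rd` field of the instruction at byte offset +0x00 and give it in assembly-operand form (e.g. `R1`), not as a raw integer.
+0x00: e9 d0 ⇒ word 0xd0e9 (little)
  op=0xd0e9>>11=0x1a ⇒ andi (RI)
  rd@[10:8]=0x0 ⇒ R0
  imm@[7:0]=0xe9 ⇒ #233

R0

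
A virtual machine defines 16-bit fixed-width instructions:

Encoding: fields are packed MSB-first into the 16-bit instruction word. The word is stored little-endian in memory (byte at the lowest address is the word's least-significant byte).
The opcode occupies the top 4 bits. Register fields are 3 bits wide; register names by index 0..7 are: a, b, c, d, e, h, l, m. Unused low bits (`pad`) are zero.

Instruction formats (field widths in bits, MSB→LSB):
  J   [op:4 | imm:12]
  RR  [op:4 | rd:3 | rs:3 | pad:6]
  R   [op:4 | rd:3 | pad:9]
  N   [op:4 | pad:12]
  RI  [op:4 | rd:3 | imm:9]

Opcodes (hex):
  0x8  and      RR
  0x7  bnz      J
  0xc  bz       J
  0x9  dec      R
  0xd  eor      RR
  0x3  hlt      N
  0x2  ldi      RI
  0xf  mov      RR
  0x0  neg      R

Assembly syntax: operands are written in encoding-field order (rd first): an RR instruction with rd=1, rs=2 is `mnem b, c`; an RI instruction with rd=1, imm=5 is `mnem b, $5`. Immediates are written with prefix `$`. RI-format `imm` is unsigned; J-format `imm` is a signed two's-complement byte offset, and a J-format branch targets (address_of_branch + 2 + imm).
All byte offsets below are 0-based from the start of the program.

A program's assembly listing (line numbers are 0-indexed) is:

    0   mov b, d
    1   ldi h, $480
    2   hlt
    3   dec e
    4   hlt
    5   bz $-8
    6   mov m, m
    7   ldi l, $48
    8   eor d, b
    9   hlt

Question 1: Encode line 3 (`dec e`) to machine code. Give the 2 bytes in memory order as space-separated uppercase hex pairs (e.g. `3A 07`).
00 98

L3: dec op=0x9:4|rd=4:3|pad=0:9 ⇒ 0x9800 ⇒ little 00 98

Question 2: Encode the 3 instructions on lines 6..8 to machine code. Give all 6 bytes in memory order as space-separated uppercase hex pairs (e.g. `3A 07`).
L6: mov op=0xf:4|rd=7:3|rs=7:3|pad=0:6 ⇒ 0xffc0 ⇒ little c0 ff
L7: ldi op=0x2:4|rd=6:3|imm=48:9 ⇒ 0x2c30 ⇒ little 30 2c
L8: eor op=0xd:4|rd=3:3|rs=1:3|pad=0:6 ⇒ 0xd640 ⇒ little 40 d6

C0 FF 30 2C 40 D6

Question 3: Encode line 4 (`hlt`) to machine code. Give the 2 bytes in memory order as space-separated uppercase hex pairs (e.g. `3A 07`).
L4: hlt op=0x3:4|pad=0:12 ⇒ 0x3000 ⇒ little 00 30

00 30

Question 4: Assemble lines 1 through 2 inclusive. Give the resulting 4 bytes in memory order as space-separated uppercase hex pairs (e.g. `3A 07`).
E0 2B 00 30

line 1 (ldi): pack op=0x2:4|rd=5:3|imm=480:9 = 0x2be0; little→ e0 2b
line 2 (hlt): pack op=0x3:4|pad=0:12 = 0x3000; little→ 00 30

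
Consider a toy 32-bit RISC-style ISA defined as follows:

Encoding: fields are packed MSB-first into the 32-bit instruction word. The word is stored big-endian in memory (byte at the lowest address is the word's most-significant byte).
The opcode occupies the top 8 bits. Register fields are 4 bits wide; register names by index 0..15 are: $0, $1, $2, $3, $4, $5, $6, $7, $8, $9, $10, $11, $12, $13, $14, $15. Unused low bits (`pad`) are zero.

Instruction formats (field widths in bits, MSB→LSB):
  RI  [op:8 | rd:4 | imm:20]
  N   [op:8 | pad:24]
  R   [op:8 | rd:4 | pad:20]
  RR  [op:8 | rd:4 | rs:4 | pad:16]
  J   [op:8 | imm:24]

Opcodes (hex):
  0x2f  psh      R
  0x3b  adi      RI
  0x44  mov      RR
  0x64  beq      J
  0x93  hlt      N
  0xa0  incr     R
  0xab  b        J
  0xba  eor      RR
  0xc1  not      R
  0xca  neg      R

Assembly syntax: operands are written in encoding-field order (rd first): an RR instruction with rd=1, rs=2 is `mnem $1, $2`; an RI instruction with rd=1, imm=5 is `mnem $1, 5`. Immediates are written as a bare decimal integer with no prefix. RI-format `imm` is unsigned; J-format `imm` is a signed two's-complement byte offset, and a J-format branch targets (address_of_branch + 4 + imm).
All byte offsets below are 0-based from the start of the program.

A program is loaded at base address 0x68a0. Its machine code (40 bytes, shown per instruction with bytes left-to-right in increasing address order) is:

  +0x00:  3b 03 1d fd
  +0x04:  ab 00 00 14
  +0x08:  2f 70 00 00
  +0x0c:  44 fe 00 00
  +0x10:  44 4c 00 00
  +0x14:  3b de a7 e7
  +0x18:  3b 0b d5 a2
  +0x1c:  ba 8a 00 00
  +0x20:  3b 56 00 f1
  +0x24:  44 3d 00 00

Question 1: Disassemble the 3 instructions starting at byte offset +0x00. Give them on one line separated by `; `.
adi $0, 204285; b 20; psh $7

@+00  big-endian(3b 03 1d fd) = 0x3b031dfd
  opcode bits[31:24]=0x3b: adi/RI
  [23:20] rd=0 = $0
  [19:0] imm=204285 = 204285
@+04  big-endian(ab 00 00 14) = 0xab000014
  opcode bits[31:24]=0xab: b/J
  [23:0] imm=20 = 20
@+08  big-endian(2f 70 00 00) = 0x2f700000
  opcode bits[31:24]=0x2f: psh/R
  [23:20] rd=7 = $7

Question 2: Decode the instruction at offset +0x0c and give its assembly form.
@+0c  big-endian(44 fe 00 00) = 0x44fe0000
  top 8b → 0x44 → mov [RR]
  rd: (w>>20)&0xf=0xf → $15
  rs: (w>>16)&0xf=0xe → $14

mov $15, $14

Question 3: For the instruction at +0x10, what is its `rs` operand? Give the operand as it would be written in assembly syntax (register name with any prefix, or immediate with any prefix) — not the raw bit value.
off 0x10: read 44 4c 00 00 as big → 0x444c0000
  top 8b → 0x44 → mov [RR]
  rd: (w>>20)&0xf=0x4 → $4
  rs: (w>>16)&0xf=0xc → $12

$12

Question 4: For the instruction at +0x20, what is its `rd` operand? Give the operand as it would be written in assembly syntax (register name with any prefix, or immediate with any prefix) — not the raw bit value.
$5

off 0x20: read 3b 56 00 f1 as big → 0x3b5600f1
  op=0x3b5600f1>>24=0x3b ⇒ adi (RI)
  rd@[23:20]=0x5 ⇒ $5
  imm@[19:0]=0x600f1 ⇒ 393457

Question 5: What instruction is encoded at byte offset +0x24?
+0x24: 44 3d 00 00 ⇒ word 0x443d0000 (big)
  top 8b → 0x44 → mov [RR]
  rd@[23:20]=0x3 ⇒ $3
  rs@[19:16]=0xd ⇒ $13

mov $3, $13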